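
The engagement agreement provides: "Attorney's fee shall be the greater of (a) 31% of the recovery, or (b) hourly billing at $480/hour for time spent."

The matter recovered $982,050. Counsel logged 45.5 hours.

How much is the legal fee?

$304,435.50

(a) 31% of $982,050 = $304,435.50
(b) 45.5 × $480 = $21,840.00
The greater is (a): $304,435.50.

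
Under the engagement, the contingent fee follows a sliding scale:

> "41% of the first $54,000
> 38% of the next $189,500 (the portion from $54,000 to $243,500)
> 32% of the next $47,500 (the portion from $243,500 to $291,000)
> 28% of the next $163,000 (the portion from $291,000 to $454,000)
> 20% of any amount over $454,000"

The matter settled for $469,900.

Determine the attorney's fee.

$158,170.00

First $54,000 at 41% = $22,140.00
Next $189,500 at 38% = $72,010.00
Next $47,500 at 32% = $15,200.00
Next $163,000 at 28% = $45,640.00
Remaining $15,900 at 20% = $3,180.00
Fee: $22,140.00 + $72,010.00 + $15,200.00 + $45,640.00 + $3,180.00 = $158,170.00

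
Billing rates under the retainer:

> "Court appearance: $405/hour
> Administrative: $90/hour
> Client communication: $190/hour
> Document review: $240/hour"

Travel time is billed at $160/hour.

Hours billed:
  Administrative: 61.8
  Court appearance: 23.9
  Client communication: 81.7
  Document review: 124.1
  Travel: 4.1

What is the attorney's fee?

$61,204.50

Court appearance: 23.9 × $405 = $9,679.50
Administrative: 61.8 × $90 = $5,562.00
Client communication: 81.7 × $190 = $15,523.00
Document review: 124.1 × $240 = $29,784.00
Subtotal: $9,679.50 + $5,562.00 + $15,523.00 + $29,784.00 = $60,548.50
Travel: 4.1 × $160 = $656.00
Total: $60,548.50 + $656.00 = $61,204.50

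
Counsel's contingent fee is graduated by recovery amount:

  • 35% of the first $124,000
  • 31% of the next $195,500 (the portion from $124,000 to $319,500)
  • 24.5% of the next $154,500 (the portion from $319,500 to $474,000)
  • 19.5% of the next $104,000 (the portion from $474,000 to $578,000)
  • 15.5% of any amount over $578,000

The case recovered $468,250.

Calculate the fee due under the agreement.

First $124,000 at 35% = $43,400.00
Next $195,500 at 31% = $60,605.00
Remaining $148,750 at 24.5% = $36,443.75
Fee: $43,400.00 + $60,605.00 + $36,443.75 = $140,448.75

$140,448.75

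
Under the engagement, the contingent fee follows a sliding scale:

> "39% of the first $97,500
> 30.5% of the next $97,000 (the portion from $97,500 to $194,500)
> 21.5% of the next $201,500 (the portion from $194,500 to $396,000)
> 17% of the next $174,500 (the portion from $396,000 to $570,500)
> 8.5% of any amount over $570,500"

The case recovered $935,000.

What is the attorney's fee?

First $97,500 at 39% = $38,025.00
Next $97,000 at 30.5% = $29,585.00
Next $201,500 at 21.5% = $43,322.50
Next $174,500 at 17% = $29,665.00
Remaining $364,500 at 8.5% = $30,982.50
Fee: $38,025.00 + $29,585.00 + $43,322.50 + $29,665.00 + $30,982.50 = $171,580.00

$171,580.00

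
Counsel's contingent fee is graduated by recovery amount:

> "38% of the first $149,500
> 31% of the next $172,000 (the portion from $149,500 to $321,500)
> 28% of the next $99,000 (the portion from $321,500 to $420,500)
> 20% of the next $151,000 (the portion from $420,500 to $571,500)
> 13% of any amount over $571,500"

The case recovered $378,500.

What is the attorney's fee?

First $149,500 at 38% = $56,810.00
Next $172,000 at 31% = $53,320.00
Remaining $57,000 at 28% = $15,960.00
Fee: $56,810.00 + $53,320.00 + $15,960.00 = $126,090.00

$126,090.00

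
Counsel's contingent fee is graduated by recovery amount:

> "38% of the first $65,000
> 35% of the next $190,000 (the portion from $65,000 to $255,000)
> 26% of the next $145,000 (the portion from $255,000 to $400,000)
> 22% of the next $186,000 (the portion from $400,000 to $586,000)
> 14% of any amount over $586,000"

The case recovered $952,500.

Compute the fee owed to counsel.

First $65,000 at 38% = $24,700.00
Next $190,000 at 35% = $66,500.00
Next $145,000 at 26% = $37,700.00
Next $186,000 at 22% = $40,920.00
Remaining $366,500 at 14% = $51,310.00
Fee: $24,700.00 + $66,500.00 + $37,700.00 + $40,920.00 + $51,310.00 = $221,130.00

$221,130.00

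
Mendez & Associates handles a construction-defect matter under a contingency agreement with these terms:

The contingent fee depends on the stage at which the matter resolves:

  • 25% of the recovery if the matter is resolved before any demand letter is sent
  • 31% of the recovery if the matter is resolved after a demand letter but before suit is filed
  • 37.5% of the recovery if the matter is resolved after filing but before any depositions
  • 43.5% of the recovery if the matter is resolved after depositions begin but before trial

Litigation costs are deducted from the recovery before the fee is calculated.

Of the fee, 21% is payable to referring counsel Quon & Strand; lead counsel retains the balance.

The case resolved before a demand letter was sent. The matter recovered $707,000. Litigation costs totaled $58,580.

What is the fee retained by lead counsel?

Fee base (net of costs): $707,000 − $58,580 = $648,420
The matter resolved before a demand letter was sent, so the 25% rate applies.
$648,420 × 25% = $162,105.00
Referral share: 21% of $162,105.00 = $34,042.05; lead counsel retains $162,105.00 − $34,042.05 = $128,062.95.

$128,062.95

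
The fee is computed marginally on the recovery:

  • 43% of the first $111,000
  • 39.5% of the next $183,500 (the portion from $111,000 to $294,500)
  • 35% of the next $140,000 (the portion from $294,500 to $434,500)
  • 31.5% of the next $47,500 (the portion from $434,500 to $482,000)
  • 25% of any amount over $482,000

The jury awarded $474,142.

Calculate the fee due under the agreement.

$181,699.73

First $111,000 at 43% = $47,730.00
Next $183,500 at 39.5% = $72,482.50
Next $140,000 at 35% = $49,000.00
Remaining $39,642 at 31.5% = $12,487.23
Fee: $47,730.00 + $72,482.50 + $49,000.00 + $12,487.23 = $181,699.73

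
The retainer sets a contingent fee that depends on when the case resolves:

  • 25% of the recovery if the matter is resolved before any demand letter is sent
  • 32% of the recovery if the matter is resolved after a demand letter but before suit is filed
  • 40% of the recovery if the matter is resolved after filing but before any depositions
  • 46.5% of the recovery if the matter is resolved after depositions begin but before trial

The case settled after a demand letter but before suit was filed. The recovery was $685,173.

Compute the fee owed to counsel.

$219,255.36

The matter settled after a demand letter but before suit was filed, so the 32% rate applies.
$685,173 × 32% = $219,255.36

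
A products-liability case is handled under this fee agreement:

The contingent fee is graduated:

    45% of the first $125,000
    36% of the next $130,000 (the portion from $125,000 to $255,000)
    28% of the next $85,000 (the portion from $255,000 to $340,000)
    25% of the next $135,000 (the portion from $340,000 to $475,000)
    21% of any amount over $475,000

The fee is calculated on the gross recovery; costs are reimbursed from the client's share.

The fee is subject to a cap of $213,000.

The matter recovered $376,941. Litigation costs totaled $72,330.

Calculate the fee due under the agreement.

$136,085.25

Fee base is the gross recovery, $376,941; costs are reimbursed separately.
First $125,000 at 45% = $56,250.00
Next $130,000 at 36% = $46,800.00
Next $85,000 at 28% = $23,800.00
Remaining $36,941 at 25% = $9,235.25
Fee: $56,250.00 + $46,800.00 + $23,800.00 + $9,235.25 = $136,085.25
$136,085.25 is under the $213,000 cap.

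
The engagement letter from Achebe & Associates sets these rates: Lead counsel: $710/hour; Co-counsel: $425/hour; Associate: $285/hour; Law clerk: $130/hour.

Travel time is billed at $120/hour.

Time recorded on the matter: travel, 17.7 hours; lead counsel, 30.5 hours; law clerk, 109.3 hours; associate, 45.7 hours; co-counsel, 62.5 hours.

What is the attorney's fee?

$77,575.00

Lead counsel: 30.5 × $710 = $21,655.00
Co-counsel: 62.5 × $425 = $26,562.50
Associate: 45.7 × $285 = $13,024.50
Law clerk: 109.3 × $130 = $14,209.00
Subtotal: $21,655.00 + $26,562.50 + $13,024.50 + $14,209.00 = $75,451.00
Travel: 17.7 × $120 = $2,124.00
Total: $75,451.00 + $2,124.00 = $77,575.00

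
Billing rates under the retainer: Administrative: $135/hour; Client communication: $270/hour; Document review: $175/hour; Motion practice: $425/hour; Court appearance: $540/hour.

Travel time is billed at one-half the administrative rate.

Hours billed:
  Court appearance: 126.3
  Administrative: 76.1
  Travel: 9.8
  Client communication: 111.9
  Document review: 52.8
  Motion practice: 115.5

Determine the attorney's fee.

Administrative: 76.1 × $135 = $10,273.50
Client communication: 111.9 × $270 = $30,213.00
Document review: 52.8 × $175 = $9,240.00
Motion practice: 115.5 × $425 = $49,087.50
Court appearance: 126.3 × $540 = $68,202.00
Subtotal: $10,273.50 + $30,213.00 + $9,240.00 + $49,087.50 + $68,202.00 = $167,016.00
Travel: 9.8 × ($135 ÷ 2) = 9.8 × $67.50 = $661.50
Total: $167,016.00 + $661.50 = $167,677.50

$167,677.50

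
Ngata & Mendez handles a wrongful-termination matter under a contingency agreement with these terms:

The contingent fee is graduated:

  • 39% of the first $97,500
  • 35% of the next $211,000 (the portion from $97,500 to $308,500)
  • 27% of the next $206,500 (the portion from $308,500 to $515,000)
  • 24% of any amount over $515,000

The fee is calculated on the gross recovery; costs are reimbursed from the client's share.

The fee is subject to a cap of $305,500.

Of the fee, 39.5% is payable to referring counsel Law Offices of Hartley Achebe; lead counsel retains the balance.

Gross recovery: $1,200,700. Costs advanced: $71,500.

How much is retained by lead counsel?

Fee base is the gross recovery, $1,200,700; costs are reimbursed separately.
First $97,500 at 39% = $38,025.00
Next $211,000 at 35% = $73,850.00
Next $206,500 at 27% = $55,755.00
Remaining $685,700 at 24% = $164,568.00
Fee: $38,025.00 + $73,850.00 + $55,755.00 + $164,568.00 = $332,198.00
$332,198.00 exceeds the $305,500 cap, so the fee is capped at $305,500.00.
Referral share: 39.5% of $305,500.00 = $120,672.50; lead counsel retains $305,500.00 − $120,672.50 = $184,827.50.

$184,827.50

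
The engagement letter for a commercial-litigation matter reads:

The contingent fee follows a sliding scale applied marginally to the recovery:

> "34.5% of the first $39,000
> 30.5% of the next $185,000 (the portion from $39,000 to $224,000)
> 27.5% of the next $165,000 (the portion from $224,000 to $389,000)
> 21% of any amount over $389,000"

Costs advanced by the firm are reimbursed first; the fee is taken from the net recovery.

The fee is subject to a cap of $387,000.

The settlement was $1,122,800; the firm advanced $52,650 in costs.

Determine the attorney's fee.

$258,296.50

Fee base (net of costs): $1,122,800 − $52,650 = $1,070,150
First $39,000 at 34.5% = $13,455.00
Next $185,000 at 30.5% = $56,425.00
Next $165,000 at 27.5% = $45,375.00
Remaining $681,150 at 21% = $143,041.50
Fee: $13,455.00 + $56,425.00 + $45,375.00 + $143,041.50 = $258,296.50
$258,296.50 is under the $387,000 cap.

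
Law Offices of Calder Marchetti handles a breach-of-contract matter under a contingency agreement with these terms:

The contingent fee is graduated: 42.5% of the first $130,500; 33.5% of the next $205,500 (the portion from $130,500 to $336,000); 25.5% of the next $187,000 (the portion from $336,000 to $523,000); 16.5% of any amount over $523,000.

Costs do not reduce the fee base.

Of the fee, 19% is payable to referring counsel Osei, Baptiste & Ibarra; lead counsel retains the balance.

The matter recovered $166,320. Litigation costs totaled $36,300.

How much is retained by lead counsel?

Fee base is the gross recovery, $166,320; costs are reimbursed separately.
First $130,500 at 42.5% = $55,462.50
Remaining $35,820 at 33.5% = $11,999.70
Fee: $55,462.50 + $11,999.70 = $67,462.20
Referral share: 19% of $67,462.20 = $12,817.82; lead counsel retains $67,462.20 − $12,817.82 = $54,644.38.

$54,644.38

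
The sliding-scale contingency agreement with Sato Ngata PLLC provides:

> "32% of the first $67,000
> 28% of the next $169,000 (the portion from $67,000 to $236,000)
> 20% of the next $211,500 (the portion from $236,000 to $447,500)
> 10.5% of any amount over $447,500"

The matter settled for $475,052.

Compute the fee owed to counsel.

First $67,000 at 32% = $21,440.00
Next $169,000 at 28% = $47,320.00
Next $211,500 at 20% = $42,300.00
Remaining $27,552 at 10.5% = $2,892.96
Fee: $21,440.00 + $47,320.00 + $42,300.00 + $2,892.96 = $113,952.96

$113,952.96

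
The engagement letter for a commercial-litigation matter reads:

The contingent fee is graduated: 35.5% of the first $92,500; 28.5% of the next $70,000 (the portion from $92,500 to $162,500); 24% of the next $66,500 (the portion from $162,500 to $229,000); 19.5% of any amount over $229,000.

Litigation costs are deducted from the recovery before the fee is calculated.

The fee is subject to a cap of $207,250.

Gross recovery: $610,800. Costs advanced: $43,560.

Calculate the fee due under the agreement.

$134,704.30

Fee base (net of costs): $610,800 − $43,560 = $567,240
First $92,500 at 35.5% = $32,837.50
Next $70,000 at 28.5% = $19,950.00
Next $66,500 at 24% = $15,960.00
Remaining $338,240 at 19.5% = $65,956.80
Fee: $32,837.50 + $19,950.00 + $15,960.00 + $65,956.80 = $134,704.30
$134,704.30 is under the $207,250 cap.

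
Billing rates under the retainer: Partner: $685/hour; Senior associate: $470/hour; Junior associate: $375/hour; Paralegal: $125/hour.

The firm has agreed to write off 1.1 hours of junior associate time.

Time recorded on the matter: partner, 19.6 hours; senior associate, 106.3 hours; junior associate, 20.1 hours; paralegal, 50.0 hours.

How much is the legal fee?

Partner: 19.6 × $685 = $13,426.00
Senior associate: 106.3 × $470 = $49,961.00
Junior associate: 20.1 × $375 = $7,537.50
Paralegal: 50.0 × $125 = $6,250.00
Subtotal: $77,174.50
Write-off: 1.1 × $375 = $412.50
Total: $77,174.50 − $412.50 = $76,762.00

$76,762.00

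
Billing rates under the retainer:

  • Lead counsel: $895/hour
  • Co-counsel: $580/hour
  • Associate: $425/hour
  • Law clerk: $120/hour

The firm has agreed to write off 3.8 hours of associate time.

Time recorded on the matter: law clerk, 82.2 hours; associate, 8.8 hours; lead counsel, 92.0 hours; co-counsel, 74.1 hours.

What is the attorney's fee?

Lead counsel: 92.0 × $895 = $82,340.00
Co-counsel: 74.1 × $580 = $42,978.00
Associate: 8.8 × $425 = $3,740.00
Law clerk: 82.2 × $120 = $9,864.00
Subtotal: $138,922.00
Write-off: 3.8 × $425 = $1,615.00
Total: $138,922.00 − $1,615.00 = $137,307.00

$137,307.00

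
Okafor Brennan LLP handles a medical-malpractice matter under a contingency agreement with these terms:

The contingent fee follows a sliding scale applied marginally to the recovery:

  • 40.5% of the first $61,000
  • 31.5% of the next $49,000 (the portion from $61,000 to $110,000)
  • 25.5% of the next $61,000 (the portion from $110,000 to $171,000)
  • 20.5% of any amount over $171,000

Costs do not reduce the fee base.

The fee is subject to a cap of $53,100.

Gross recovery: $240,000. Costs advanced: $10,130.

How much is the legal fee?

$53,100.00

Fee base is the gross recovery, $240,000; costs are reimbursed separately.
First $61,000 at 40.5% = $24,705.00
Next $49,000 at 31.5% = $15,435.00
Next $61,000 at 25.5% = $15,555.00
Remaining $69,000 at 20.5% = $14,145.00
Fee: $24,705.00 + $15,435.00 + $15,555.00 + $14,145.00 = $69,840.00
$69,840.00 exceeds the $53,100 cap, so the fee is capped at $53,100.00.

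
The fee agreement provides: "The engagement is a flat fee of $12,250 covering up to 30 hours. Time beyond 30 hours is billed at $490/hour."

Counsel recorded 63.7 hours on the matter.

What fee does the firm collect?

$28,763.00

Flat fee: $12,250.00
Excess hours: 63.7 − 30 = 33.7
Overrun: 33.7 × $490 = $16,513.00
Total: $12,250.00 + $16,513.00 = $28,763.00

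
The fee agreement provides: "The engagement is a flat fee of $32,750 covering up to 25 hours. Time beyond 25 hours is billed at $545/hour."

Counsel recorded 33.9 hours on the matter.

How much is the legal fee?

$37,600.50

Flat fee: $32,750.00
Excess hours: 33.9 − 25 = 8.9
Overrun: 8.9 × $545 = $4,850.50
Total: $32,750.00 + $4,850.50 = $37,600.50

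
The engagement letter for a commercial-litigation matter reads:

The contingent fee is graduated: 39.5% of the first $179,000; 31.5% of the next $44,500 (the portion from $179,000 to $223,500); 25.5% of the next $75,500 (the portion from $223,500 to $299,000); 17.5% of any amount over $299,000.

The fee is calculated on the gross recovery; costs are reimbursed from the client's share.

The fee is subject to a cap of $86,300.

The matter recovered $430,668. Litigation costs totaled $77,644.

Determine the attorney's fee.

$86,300.00

Fee base is the gross recovery, $430,668; costs are reimbursed separately.
First $179,000 at 39.5% = $70,705.00
Next $44,500 at 31.5% = $14,017.50
Next $75,500 at 25.5% = $19,252.50
Remaining $131,668 at 17.5% = $23,041.90
Fee: $70,705.00 + $14,017.50 + $19,252.50 + $23,041.90 = $127,016.90
$127,016.90 exceeds the $86,300 cap, so the fee is capped at $86,300.00.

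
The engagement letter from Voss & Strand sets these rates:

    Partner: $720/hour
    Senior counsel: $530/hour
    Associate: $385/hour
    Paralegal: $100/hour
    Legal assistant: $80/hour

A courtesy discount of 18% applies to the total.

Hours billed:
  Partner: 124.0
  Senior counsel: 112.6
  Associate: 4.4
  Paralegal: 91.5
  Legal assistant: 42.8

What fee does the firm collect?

$133,845.32

Partner: 124.0 × $720 = $89,280.00
Senior counsel: 112.6 × $530 = $59,678.00
Associate: 4.4 × $385 = $1,694.00
Paralegal: 91.5 × $100 = $9,150.00
Legal assistant: 42.8 × $80 = $3,424.00
Subtotal: $163,226.00
Less 18% discount: −$29,380.68
Total: $163,226.00 − $29,380.68 = $133,845.32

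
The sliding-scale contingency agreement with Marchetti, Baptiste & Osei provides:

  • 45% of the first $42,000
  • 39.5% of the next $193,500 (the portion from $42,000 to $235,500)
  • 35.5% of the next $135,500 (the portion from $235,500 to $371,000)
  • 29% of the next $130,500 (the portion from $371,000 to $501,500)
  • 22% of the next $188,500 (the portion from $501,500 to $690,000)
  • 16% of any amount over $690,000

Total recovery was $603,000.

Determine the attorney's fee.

$203,610.00

First $42,000 at 45% = $18,900.00
Next $193,500 at 39.5% = $76,432.50
Next $135,500 at 35.5% = $48,102.50
Next $130,500 at 29% = $37,845.00
Remaining $101,500 at 22% = $22,330.00
Fee: $18,900.00 + $76,432.50 + $48,102.50 + $37,845.00 + $22,330.00 = $203,610.00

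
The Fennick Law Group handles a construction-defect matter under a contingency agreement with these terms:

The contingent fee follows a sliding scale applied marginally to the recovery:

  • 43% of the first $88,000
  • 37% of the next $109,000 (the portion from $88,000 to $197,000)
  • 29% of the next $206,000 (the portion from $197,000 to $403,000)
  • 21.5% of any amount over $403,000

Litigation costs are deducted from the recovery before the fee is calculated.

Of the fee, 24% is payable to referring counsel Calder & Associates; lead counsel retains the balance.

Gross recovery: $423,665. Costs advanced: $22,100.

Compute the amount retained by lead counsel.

$104,495.33

Fee base (net of costs): $423,665 − $22,100 = $401,565
First $88,000 at 43% = $37,840.00
Next $109,000 at 37% = $40,330.00
Remaining $204,565 at 29% = $59,323.85
Fee: $37,840.00 + $40,330.00 + $59,323.85 = $137,493.85
Referral share: 24% of $137,493.85 = $32,998.52; lead counsel retains $137,493.85 − $32,998.52 = $104,495.33.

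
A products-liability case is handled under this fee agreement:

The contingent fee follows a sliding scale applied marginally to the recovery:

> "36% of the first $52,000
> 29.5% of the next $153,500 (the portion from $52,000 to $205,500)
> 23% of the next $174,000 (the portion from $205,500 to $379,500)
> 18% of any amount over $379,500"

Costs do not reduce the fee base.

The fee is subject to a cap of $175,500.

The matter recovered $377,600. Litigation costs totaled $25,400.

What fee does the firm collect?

Fee base is the gross recovery, $377,600; costs are reimbursed separately.
First $52,000 at 36% = $18,720.00
Next $153,500 at 29.5% = $45,282.50
Remaining $172,100 at 23% = $39,583.00
Fee: $18,720.00 + $45,282.50 + $39,583.00 = $103,585.50
$103,585.50 is under the $175,500 cap.

$103,585.50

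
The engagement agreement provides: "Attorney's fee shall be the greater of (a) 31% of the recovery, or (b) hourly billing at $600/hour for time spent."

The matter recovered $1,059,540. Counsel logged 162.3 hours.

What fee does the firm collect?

(a) 31% of $1,059,540 = $328,457.40
(b) 162.3 × $600 = $97,380.00
The greater is (a): $328,457.40.

$328,457.40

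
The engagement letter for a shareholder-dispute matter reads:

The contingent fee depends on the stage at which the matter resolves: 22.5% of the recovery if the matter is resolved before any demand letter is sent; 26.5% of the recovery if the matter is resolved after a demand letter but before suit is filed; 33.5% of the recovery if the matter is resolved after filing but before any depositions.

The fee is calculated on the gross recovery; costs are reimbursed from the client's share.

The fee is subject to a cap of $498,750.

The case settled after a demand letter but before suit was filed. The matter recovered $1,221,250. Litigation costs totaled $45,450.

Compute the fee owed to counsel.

Fee base is the gross recovery, $1,221,250; costs are reimbursed separately.
The matter settled after a demand letter but before suit was filed, so the 26.5% rate applies.
$1,221,250 × 26.5% = $323,631.25
$323,631.25 is under the $498,750 cap.

$323,631.25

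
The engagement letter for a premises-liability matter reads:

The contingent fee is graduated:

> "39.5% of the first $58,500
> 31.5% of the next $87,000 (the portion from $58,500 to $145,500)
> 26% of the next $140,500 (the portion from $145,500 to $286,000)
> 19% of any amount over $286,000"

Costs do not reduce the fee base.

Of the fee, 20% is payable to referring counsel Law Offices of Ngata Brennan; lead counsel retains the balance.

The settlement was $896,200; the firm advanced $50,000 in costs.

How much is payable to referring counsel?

Fee base is the gross recovery, $896,200; costs are reimbursed separately.
First $58,500 at 39.5% = $23,107.50
Next $87,000 at 31.5% = $27,405.00
Next $140,500 at 26% = $36,530.00
Remaining $610,200 at 19% = $115,938.00
Fee: $23,107.50 + $27,405.00 + $36,530.00 + $115,938.00 = $202,980.50
Referral share: 20% of $202,980.50 = $40,596.10; lead counsel retains $202,980.50 − $40,596.10 = $162,384.40.

$40,596.10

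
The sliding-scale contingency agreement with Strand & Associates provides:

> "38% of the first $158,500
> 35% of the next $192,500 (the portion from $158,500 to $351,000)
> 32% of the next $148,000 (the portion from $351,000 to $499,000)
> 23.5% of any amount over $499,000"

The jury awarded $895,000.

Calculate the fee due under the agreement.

First $158,500 at 38% = $60,230.00
Next $192,500 at 35% = $67,375.00
Next $148,000 at 32% = $47,360.00
Remaining $396,000 at 23.5% = $93,060.00
Fee: $60,230.00 + $67,375.00 + $47,360.00 + $93,060.00 = $268,025.00

$268,025.00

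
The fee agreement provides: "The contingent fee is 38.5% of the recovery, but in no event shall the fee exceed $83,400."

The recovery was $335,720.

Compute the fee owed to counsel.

$83,400.00

38.5% of $335,720 = $129,252.20
That exceeds the $83,400 cap, so the fee is capped at $83,400.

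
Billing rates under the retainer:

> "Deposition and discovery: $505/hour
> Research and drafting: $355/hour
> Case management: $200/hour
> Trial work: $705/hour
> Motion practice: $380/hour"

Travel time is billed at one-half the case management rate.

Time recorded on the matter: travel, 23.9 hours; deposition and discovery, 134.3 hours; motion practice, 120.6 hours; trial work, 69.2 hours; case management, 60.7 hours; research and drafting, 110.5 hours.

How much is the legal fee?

Deposition and discovery: 134.3 × $505 = $67,821.50
Research and drafting: 110.5 × $355 = $39,227.50
Case management: 60.7 × $200 = $12,140.00
Trial work: 69.2 × $705 = $48,786.00
Motion practice: 120.6 × $380 = $45,828.00
Subtotal: $67,821.50 + $39,227.50 + $12,140.00 + $48,786.00 + $45,828.00 = $213,803.00
Travel: 23.9 × ($200 ÷ 2) = 23.9 × $100.00 = $2,390.00
Total: $213,803.00 + $2,390.00 = $216,193.00

$216,193.00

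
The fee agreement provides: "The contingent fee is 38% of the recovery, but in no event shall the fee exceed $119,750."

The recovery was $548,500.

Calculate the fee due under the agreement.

$119,750.00

38% of $548,500 = $208,430.00
That exceeds the $119,750 cap, so the fee is capped at $119,750.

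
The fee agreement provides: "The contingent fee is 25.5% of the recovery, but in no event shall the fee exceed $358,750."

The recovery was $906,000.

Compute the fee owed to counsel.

$231,030.00

25.5% of $906,000 = $231,030.00
That is under the $358,750 cap.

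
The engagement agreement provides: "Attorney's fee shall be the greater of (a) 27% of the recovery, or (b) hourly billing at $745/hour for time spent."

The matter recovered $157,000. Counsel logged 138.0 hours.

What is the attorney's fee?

(a) 27% of $157,000 = $42,390.00
(b) 138.0 × $745 = $102,810.00
The greater is (b): $102,810.00.

$102,810.00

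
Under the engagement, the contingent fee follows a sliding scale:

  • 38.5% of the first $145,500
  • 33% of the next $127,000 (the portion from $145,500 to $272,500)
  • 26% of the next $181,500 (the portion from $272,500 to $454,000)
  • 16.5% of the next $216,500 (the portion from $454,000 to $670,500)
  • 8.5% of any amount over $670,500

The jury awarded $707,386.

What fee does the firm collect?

$183,975.31

First $145,500 at 38.5% = $56,017.50
Next $127,000 at 33% = $41,910.00
Next $181,500 at 26% = $47,190.00
Next $216,500 at 16.5% = $35,722.50
Remaining $36,886 at 8.5% = $3,135.31
Fee: $56,017.50 + $41,910.00 + $47,190.00 + $35,722.50 + $3,135.31 = $183,975.31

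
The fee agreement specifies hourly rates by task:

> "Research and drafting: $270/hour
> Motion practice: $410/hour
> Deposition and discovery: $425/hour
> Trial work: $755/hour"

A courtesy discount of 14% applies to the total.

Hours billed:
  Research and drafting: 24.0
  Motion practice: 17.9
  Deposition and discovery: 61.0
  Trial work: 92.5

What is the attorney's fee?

$94,240.09

Research and drafting: 24.0 × $270 = $6,480.00
Motion practice: 17.9 × $410 = $7,339.00
Deposition and discovery: 61.0 × $425 = $25,925.00
Trial work: 92.5 × $755 = $69,837.50
Subtotal: $109,581.50
Less 14% discount: −$15,341.41
Total: $109,581.50 − $15,341.41 = $94,240.09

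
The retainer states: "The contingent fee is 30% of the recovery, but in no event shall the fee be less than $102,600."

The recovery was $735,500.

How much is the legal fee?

30% of $735,500 = $220,650.00
That exceeds the $102,600 minimum.

$220,650.00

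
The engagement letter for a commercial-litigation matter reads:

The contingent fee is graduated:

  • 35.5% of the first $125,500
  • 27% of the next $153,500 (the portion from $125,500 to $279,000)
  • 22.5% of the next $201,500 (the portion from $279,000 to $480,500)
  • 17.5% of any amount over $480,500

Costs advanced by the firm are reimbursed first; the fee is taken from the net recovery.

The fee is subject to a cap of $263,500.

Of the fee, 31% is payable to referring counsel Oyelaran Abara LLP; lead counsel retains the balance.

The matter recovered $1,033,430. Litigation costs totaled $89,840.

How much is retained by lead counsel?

$146,539.27

Fee base (net of costs): $1,033,430 − $89,840 = $943,590
First $125,500 at 35.5% = $44,552.50
Next $153,500 at 27% = $41,445.00
Next $201,500 at 22.5% = $45,337.50
Remaining $463,090 at 17.5% = $81,040.75
Fee: $44,552.50 + $41,445.00 + $45,337.50 + $81,040.75 = $212,375.75
$212,375.75 is under the $263,500 cap.
Referral share: 31% of $212,375.75 = $65,836.48; lead counsel retains $212,375.75 − $65,836.48 = $146,539.27.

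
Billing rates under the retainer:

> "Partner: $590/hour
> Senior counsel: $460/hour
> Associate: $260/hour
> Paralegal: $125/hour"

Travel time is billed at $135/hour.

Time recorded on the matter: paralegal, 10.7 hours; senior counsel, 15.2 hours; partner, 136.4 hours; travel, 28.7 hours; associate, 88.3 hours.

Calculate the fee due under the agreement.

$115,638.00

Partner: 136.4 × $590 = $80,476.00
Senior counsel: 15.2 × $460 = $6,992.00
Associate: 88.3 × $260 = $22,958.00
Paralegal: 10.7 × $125 = $1,337.50
Subtotal: $80,476.00 + $6,992.00 + $22,958.00 + $1,337.50 = $111,763.50
Travel: 28.7 × $135 = $3,874.50
Total: $111,763.50 + $3,874.50 = $115,638.00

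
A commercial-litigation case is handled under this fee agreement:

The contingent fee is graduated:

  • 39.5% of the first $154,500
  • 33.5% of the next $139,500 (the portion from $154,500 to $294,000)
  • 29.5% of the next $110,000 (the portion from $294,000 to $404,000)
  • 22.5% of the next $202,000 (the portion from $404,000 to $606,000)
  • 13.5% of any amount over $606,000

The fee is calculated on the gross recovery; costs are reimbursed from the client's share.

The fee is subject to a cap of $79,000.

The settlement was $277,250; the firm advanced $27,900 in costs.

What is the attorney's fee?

Fee base is the gross recovery, $277,250; costs are reimbursed separately.
First $154,500 at 39.5% = $61,027.50
Remaining $122,750 at 33.5% = $41,121.25
Fee: $61,027.50 + $41,121.25 = $102,148.75
$102,148.75 exceeds the $79,000 cap, so the fee is capped at $79,000.00.

$79,000.00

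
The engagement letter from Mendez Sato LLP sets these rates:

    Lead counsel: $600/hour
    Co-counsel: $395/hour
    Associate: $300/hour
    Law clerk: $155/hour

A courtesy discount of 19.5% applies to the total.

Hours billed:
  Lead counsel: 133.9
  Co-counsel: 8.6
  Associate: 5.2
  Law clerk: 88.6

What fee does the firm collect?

Lead counsel: 133.9 × $600 = $80,340.00
Co-counsel: 8.6 × $395 = $3,397.00
Associate: 5.2 × $300 = $1,560.00
Law clerk: 88.6 × $155 = $13,733.00
Subtotal: $99,030.00
Less 19.5% discount: −$19,310.85
Total: $99,030.00 − $19,310.85 = $79,719.15

$79,719.15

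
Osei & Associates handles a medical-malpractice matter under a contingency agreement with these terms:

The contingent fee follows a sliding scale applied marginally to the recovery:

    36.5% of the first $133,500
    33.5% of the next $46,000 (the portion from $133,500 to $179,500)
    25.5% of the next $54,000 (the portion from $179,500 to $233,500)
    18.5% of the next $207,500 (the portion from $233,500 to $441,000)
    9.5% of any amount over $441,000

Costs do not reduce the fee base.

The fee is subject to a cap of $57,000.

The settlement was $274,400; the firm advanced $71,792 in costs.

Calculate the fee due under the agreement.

Fee base is the gross recovery, $274,400; costs are reimbursed separately.
First $133,500 at 36.5% = $48,727.50
Next $46,000 at 33.5% = $15,410.00
Next $54,000 at 25.5% = $13,770.00
Remaining $40,900 at 18.5% = $7,566.50
Fee: $48,727.50 + $15,410.00 + $13,770.00 + $7,566.50 = $85,474.00
$85,474.00 exceeds the $57,000 cap, so the fee is capped at $57,000.00.

$57,000.00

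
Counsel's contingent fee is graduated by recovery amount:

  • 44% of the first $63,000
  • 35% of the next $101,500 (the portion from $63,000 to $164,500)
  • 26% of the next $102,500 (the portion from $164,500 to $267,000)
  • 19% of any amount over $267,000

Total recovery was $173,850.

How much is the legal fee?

First $63,000 at 44% = $27,720.00
Next $101,500 at 35% = $35,525.00
Remaining $9,350 at 26% = $2,431.00
Fee: $27,720.00 + $35,525.00 + $2,431.00 = $65,676.00

$65,676.00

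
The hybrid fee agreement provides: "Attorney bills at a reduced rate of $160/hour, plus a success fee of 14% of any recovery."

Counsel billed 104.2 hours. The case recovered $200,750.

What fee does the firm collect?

$44,777.00

Hourly: 104.2 × $160 = $16,672.00
Success fee: 14% of $200,750 = $28,105.00
Total: $16,672.00 + $28,105.00 = $44,777.00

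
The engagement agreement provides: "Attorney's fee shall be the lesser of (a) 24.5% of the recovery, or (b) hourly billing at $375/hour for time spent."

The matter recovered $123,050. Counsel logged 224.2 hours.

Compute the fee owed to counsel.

(a) 24.5% of $123,050 = $30,147.25
(b) 224.2 × $375 = $84,075.00
The lesser is (a): $30,147.25.

$30,147.25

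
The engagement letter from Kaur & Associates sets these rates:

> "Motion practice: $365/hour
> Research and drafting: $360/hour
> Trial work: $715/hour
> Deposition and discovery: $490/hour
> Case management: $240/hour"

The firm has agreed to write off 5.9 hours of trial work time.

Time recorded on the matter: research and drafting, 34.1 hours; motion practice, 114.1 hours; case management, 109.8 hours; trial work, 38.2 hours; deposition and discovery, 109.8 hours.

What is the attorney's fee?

Motion practice: 114.1 × $365 = $41,646.50
Research and drafting: 34.1 × $360 = $12,276.00
Trial work: 38.2 × $715 = $27,313.00
Deposition and discovery: 109.8 × $490 = $53,802.00
Case management: 109.8 × $240 = $26,352.00
Subtotal: $161,389.50
Write-off: 5.9 × $715 = $4,218.50
Total: $161,389.50 − $4,218.50 = $157,171.00

$157,171.00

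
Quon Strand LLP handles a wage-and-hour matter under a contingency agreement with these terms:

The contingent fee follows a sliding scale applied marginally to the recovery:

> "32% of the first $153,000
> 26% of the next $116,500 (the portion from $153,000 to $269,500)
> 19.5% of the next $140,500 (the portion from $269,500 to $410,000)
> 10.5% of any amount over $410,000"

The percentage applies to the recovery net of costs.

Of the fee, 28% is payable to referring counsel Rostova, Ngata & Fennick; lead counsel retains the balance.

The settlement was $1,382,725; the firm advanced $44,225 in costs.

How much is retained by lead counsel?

Fee base (net of costs): $1,382,725 − $44,225 = $1,338,500
First $153,000 at 32% = $48,960.00
Next $116,500 at 26% = $30,290.00
Next $140,500 at 19.5% = $27,397.50
Remaining $928,500 at 10.5% = $97,492.50
Fee: $48,960.00 + $30,290.00 + $27,397.50 + $97,492.50 = $204,140.00
Referral share: 28% of $204,140.00 = $57,159.20; lead counsel retains $204,140.00 − $57,159.20 = $146,980.80.

$146,980.80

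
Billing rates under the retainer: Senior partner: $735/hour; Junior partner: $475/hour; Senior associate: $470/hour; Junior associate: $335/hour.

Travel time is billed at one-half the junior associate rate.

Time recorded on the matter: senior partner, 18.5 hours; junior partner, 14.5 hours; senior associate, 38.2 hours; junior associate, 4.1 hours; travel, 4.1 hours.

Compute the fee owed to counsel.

$40,499.25

Senior partner: 18.5 × $735 = $13,597.50
Junior partner: 14.5 × $475 = $6,887.50
Senior associate: 38.2 × $470 = $17,954.00
Junior associate: 4.1 × $335 = $1,373.50
Subtotal: $13,597.50 + $6,887.50 + $17,954.00 + $1,373.50 = $39,812.50
Travel: 4.1 × ($335 ÷ 2) = 4.1 × $167.50 = $686.75
Total: $39,812.50 + $686.75 = $40,499.25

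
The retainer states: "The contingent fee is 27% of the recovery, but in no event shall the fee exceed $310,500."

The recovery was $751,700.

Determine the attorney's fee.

27% of $751,700 = $202,959.00
That is under the $310,500 cap.

$202,959.00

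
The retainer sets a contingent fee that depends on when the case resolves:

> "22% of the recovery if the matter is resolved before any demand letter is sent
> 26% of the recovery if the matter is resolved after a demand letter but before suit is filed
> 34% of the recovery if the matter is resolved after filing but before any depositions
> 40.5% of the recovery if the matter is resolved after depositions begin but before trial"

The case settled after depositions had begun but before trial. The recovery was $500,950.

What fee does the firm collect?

The matter settled after depositions had begun but before trial, so the 40.5% rate applies.
$500,950 × 40.5% = $202,884.75

$202,884.75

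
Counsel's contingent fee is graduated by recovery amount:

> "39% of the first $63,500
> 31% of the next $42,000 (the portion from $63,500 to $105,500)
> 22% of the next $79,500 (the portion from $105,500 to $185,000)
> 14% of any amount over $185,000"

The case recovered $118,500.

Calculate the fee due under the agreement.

First $63,500 at 39% = $24,765.00
Next $42,000 at 31% = $13,020.00
Remaining $13,000 at 22% = $2,860.00
Fee: $24,765.00 + $13,020.00 + $2,860.00 = $40,645.00

$40,645.00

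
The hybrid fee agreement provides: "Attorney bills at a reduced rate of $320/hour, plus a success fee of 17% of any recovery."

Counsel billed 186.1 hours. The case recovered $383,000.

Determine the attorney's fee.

Hourly: 186.1 × $320 = $59,552.00
Success fee: 17% of $383,000 = $65,110.00
Total: $59,552.00 + $65,110.00 = $124,662.00

$124,662.00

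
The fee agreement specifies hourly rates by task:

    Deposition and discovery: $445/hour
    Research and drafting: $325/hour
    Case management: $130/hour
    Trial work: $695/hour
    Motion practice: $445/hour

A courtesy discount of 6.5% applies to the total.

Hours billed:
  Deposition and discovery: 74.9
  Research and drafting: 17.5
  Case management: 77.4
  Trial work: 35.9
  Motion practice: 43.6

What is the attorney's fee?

$87,359.39

Deposition and discovery: 74.9 × $445 = $33,330.50
Research and drafting: 17.5 × $325 = $5,687.50
Case management: 77.4 × $130 = $10,062.00
Trial work: 35.9 × $695 = $24,950.50
Motion practice: 43.6 × $445 = $19,402.00
Subtotal: $93,432.50
Less 6.5% discount: −$6,073.11
Total: $93,432.50 − $6,073.11 = $87,359.39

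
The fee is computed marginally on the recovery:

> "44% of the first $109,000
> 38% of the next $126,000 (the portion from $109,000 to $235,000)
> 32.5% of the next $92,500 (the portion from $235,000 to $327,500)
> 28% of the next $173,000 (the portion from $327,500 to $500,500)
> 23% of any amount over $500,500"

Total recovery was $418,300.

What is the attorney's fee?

First $109,000 at 44% = $47,960.00
Next $126,000 at 38% = $47,880.00
Next $92,500 at 32.5% = $30,062.50
Remaining $90,800 at 28% = $25,424.00
Fee: $47,960.00 + $47,880.00 + $30,062.50 + $25,424.00 = $151,326.50

$151,326.50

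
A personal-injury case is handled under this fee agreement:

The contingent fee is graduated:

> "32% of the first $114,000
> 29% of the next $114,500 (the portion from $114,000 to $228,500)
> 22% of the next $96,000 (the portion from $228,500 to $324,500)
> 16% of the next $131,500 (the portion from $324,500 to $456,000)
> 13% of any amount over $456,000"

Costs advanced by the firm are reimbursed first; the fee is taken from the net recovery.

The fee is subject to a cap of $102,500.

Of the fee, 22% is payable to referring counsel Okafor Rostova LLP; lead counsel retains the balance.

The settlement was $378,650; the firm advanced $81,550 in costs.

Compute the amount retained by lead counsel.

Fee base (net of costs): $378,650 − $81,550 = $297,100
First $114,000 at 32% = $36,480.00
Next $114,500 at 29% = $33,205.00
Remaining $68,600 at 22% = $15,092.00
Fee: $36,480.00 + $33,205.00 + $15,092.00 = $84,777.00
$84,777.00 is under the $102,500 cap.
Referral share: 22% of $84,777.00 = $18,650.94; lead counsel retains $84,777.00 − $18,650.94 = $66,126.06.

$66,126.06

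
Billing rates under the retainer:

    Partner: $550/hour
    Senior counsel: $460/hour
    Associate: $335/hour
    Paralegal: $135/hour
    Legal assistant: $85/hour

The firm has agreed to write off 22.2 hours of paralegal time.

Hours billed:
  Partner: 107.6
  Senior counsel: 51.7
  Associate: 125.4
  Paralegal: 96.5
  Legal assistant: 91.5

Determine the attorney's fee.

$142,779.00

Partner: 107.6 × $550 = $59,180.00
Senior counsel: 51.7 × $460 = $23,782.00
Associate: 125.4 × $335 = $42,009.00
Paralegal: 96.5 × $135 = $13,027.50
Legal assistant: 91.5 × $85 = $7,777.50
Subtotal: $145,776.00
Write-off: 22.2 × $135 = $2,997.00
Total: $145,776.00 − $2,997.00 = $142,779.00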